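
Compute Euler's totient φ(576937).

555984

Factor: 576937 = 67 · 79 · 109.
φ(576937) = (67−1) · (79−1) · (109−1) = 66 · 78 · 108 = 555984.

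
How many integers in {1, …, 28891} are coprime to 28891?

28552

Factor: 28891 = 167 · 173.
φ(28891) = (167−1) · (173−1) = 166 · 172 = 28552.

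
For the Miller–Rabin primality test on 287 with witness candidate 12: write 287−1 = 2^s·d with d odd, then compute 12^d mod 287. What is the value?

287 − 1 = 286 = 2^1 · 143, so d = 143.
12^1 ≡ 12 (mod 287)
12^2 ≡ 12^2 = 144 ≡ 144 (mod 287)
12^4 ≡ 144^2 = 20736 ≡ 72 (mod 287)
12^8 ≡ 72^2 = 5184 ≡ 18 (mod 287)
12^16 ≡ 18^2 = 324 ≡ 37 (mod 287)
12^32 ≡ 37^2 = 1369 ≡ 221 (mod 287)
12^64 ≡ 221^2 = 48841 ≡ 51 (mod 287)
12^128 ≡ 51^2 = 2601 ≡ 18 (mod 287)
143 = 128 + 8 + 4 + 2 + 1 in binary powers of 2.
So 12^143 ≡ 18 · 18 · 72 · 144 · 12 ≡ 199 (mod 287).
Squaring chain: 199; never reaches −1, so base 12 is a Miller–Rabin witness that 287 is composite.

199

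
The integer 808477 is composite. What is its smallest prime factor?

808477 is odd.
Digit sum 34, not divisible by 3.
Ends in 7: not divisible by 5.
7: 808477 = 7·115496 + 5
11: 808477 = 11·73497 + 10
13: 808477 = 13·62190 + 7
17: 808477 = 17·47557 + 8
19: 808477 = 19·42551 + 8
23: 808477 = 23·35151 + 4
29: 808477 = 29·27878 + 15
31: 808477 = 31·26079 + 28
37: 808477 = 37·21850 + 27
41: 808477 = 41·19718 + 39
43: 808477 = 43·18801 + 34
47: 808477 = 47·17201 + 30
53: 808477 = 53·15254 + 15
59: 808477 = 59·13703

59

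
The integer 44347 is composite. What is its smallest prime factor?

61

44347 is odd.
Digit sum 22, not divisible by 3.
Ends in 7: not divisible by 5.
7: 44347 = 7·6335 + 2
11: 44347 = 11·4031 + 6
13: 44347 = 13·3411 + 4
17: 44347 = 17·2608 + 11
19: 44347 = 19·2334 + 1
23: 44347 = 23·1928 + 3
29: 44347 = 29·1529 + 6
31: 44347 = 31·1430 + 17
37: 44347 = 37·1198 + 21
41: 44347 = 41·1081 + 26
43: 44347 = 43·1031 + 14
47: 44347 = 47·943 + 26
53: 44347 = 53·836 + 39
59: 44347 = 59·751 + 38
61: 44347 = 61·727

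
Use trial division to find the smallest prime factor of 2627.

2627 is odd.
Digit sum 17, not divisible by 3.
Ends in 7: not divisible by 5.
7: 2627 = 7·375 + 2
11: 2627 = 11·238 + 9
13: 2627 = 13·202 + 1
17: 2627 = 17·154 + 9
19: 2627 = 19·138 + 5
23: 2627 = 23·114 + 5
29: 2627 = 29·90 + 17
31: 2627 = 31·84 + 23
37: 2627 = 37·71

37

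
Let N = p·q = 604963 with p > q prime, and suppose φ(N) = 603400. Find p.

863

φ(n) = (p−1)(q−1) = n − (p+q) + 1, so p + q = 604963 − 603400 + 1 = 1564.
p and q are the roots of t² − 1564t + 604963 = 0.
Discriminant: 1564² − 4·604963 = 2446096 − 2419852 = 26244; √26244 = 162.
q = (1564 − 162)/2 = 701, p = (1564 + 162)/2 = 863.
Check: 701 · 863 = 604963.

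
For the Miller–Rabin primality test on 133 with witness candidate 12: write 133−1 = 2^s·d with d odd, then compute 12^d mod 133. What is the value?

133 − 1 = 132 = 2^2 · 33, so d = 33.
12^1 ≡ 12 (mod 133)
12^2 ≡ 12^2 = 144 ≡ 11 (mod 133)
12^4 ≡ 11^2 = 121 ≡ 121 (mod 133)
12^8 ≡ 121^2 = 14641 ≡ 11 (mod 133)
12^16 ≡ 11^2 = 121 ≡ 121 (mod 133)
12^32 ≡ 121^2 = 14641 ≡ 11 (mod 133)
33 = 32 + 1 in binary powers of 2.
So 12^33 ≡ 11 · 12 ≡ 132 (mod 133).
Since 12^d ≡ 132 (mod 133), base 12 does not prove 133 composite.

132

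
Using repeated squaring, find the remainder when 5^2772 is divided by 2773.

1334

5^1 ≡ 5 (mod 2773)
5^2 ≡ 5^2 = 25 ≡ 25 (mod 2773)
5^4 ≡ 25^2 = 625 ≡ 625 (mod 2773)
5^8 ≡ 625^2 = 390625 ≡ 2405 (mod 2773)
5^16 ≡ 2405^2 = 5784025 ≡ 2320 (mod 2773)
5^32 ≡ 2320^2 = 5382400 ≡ 7 (mod 2773)
5^64 ≡ 7^2 = 49 ≡ 49 (mod 2773)
5^128 ≡ 49^2 = 2401 ≡ 2401 (mod 2773)
5^256 ≡ 2401^2 = 5764801 ≡ 2507 (mod 2773)
5^512 ≡ 2507^2 = 6285049 ≡ 1431 (mod 2773)
5^1024 ≡ 1431^2 = 2047761 ≡ 1287 (mod 2773)
5^2048 ≡ 1287^2 = 1656369 ≡ 888 (mod 2773)
2772 = 2048 + 512 + 128 + 64 + 16 + 4 in binary powers of 2.
So 5^2772 ≡ 888 · 1431 · 2401 · 49 · 2320 · 625 ≡ 1334 (mod 2773).
Since 1334 ≠ 1, base 5 is a Fermat witness: 2773 is composite.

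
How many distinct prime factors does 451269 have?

5

451269 = 3^2 · 50141
50141 = 7 · 7163
7163 = 13 · 551
551 = 19 · 29
451269 = 3^2 · 7 · 13 · 19 · 29, which has 5 distinct prime factors.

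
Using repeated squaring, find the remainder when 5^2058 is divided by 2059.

5^1 ≡ 5 (mod 2059)
5^2 ≡ 5^2 = 25 ≡ 25 (mod 2059)
5^4 ≡ 25^2 = 625 ≡ 625 (mod 2059)
5^8 ≡ 625^2 = 390625 ≡ 1474 (mod 2059)
5^16 ≡ 1474^2 = 2172676 ≡ 431 (mod 2059)
5^32 ≡ 431^2 = 185761 ≡ 451 (mod 2059)
5^64 ≡ 451^2 = 203401 ≡ 1619 (mod 2059)
5^128 ≡ 1619^2 = 2621161 ≡ 54 (mod 2059)
5^256 ≡ 54^2 = 2916 ≡ 857 (mod 2059)
5^512 ≡ 857^2 = 734449 ≡ 1445 (mod 2059)
5^1024 ≡ 1445^2 = 2088025 ≡ 199 (mod 2059)
5^2048 ≡ 199^2 = 39601 ≡ 480 (mod 2059)
2058 = 2048 + 8 + 2 in binary powers of 2.
So 5^2058 ≡ 480 · 1474 · 25 ≡ 1190 (mod 2059).
Since 1190 ≠ 1, base 5 is a Fermat witness: 2059 is composite.

1190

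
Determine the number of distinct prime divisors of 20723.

3

20723 = 17 · 1219
1219 = 23 · 53
20723 = 17 · 23 · 53, which has 3 distinct prime factors.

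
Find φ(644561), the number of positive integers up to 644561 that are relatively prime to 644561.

617760

Factor: 644561 = 41 · 79 · 199.
φ(644561) = (41−1) · (79−1) · (199−1) = 40 · 78 · 198 = 617760.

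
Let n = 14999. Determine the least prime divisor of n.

14999 is odd.
Digit sum 32, not divisible by 3.
Ends in 9: not divisible by 5.
7: 14999 = 7·2142 + 5
11: 14999 = 11·1363 + 6
13: 14999 = 13·1153 + 10
17: 14999 = 17·882 + 5
19: 14999 = 19·789 + 8
23: 14999 = 23·652 + 3
29: 14999 = 29·517 + 6
31: 14999 = 31·483 + 26
37: 14999 = 37·405 + 14
41: 14999 = 41·365 + 34
43: 14999 = 43·348 + 35
47: 14999 = 47·319 + 6
53: 14999 = 53·283

53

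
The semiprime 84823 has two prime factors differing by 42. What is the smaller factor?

271

Since p = q + 42, we have 84823 = q(q + 42), so q² + 42q − 84823 = 0.
Discriminant: 42² + 4·84823 = 1764 + 339292 = 341056; √341056 = 584.
q = (−42 + 584)/2 = 271, and p = q + 42 = 313.
Check: 271 · 313 = 84823.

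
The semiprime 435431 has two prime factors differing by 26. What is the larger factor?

673

Since p = q + 26, we have 435431 = q(q + 26), so q² + 26q − 435431 = 0.
Discriminant: 26² + 4·435431 = 676 + 1741724 = 1742400; √1742400 = 1320.
q = (−26 + 1320)/2 = 647, and p = q + 26 = 673.
Check: 647 · 673 = 435431.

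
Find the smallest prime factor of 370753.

370753 is odd.
Digit sum 25, not divisible by 3.
Ends in 3: not divisible by 5.
7: 370753 = 7·52964 + 5
11: 370753 = 11·33704 + 9
13: 370753 = 13·28519 + 6
17: 370753 = 17·21809

17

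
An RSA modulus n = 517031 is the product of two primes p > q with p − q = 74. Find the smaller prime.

Since p = q + 74, we have 517031 = q(q + 74), so q² + 74q − 517031 = 0.
Discriminant: 74² + 4·517031 = 5476 + 2068124 = 2073600; √2073600 = 1440.
q = (−74 + 1440)/2 = 683, and p = q + 74 = 757.
Check: 683 · 757 = 517031.

683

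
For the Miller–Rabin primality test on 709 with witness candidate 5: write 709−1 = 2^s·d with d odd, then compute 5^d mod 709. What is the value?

709 − 1 = 708 = 2^2 · 177, so d = 177.
5^1 ≡ 5 (mod 709)
5^2 ≡ 5^2 = 25 ≡ 25 (mod 709)
5^4 ≡ 25^2 = 625 ≡ 625 (mod 709)
5^8 ≡ 625^2 = 390625 ≡ 675 (mod 709)
5^16 ≡ 675^2 = 455625 ≡ 447 (mod 709)
5^32 ≡ 447^2 = 199809 ≡ 580 (mod 709)
5^64 ≡ 580^2 = 336400 ≡ 334 (mod 709)
5^128 ≡ 334^2 = 111556 ≡ 243 (mod 709)
177 = 128 + 32 + 16 + 1 in binary powers of 2.
So 5^177 ≡ 243 · 580 · 447 · 5 ≡ 708 (mod 709).
Since 5^d ≡ 708 (mod 709), base 5 does not prove 709 composite.

708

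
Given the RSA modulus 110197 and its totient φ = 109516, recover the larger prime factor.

419

φ(n) = (p−1)(q−1) = n − (p+q) + 1, so p + q = 110197 − 109516 + 1 = 682.
p and q are the roots of t² − 682t + 110197 = 0.
Discriminant: 682² − 4·110197 = 465124 − 440788 = 24336; √24336 = 156.
q = (682 − 156)/2 = 263, p = (682 + 156)/2 = 419.
Check: 263 · 419 = 110197.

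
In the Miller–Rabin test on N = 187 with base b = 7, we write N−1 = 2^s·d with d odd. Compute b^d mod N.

57

187 − 1 = 186 = 2^1 · 93, so d = 93.
7^1 ≡ 7 (mod 187)
7^2 ≡ 7^2 = 49 ≡ 49 (mod 187)
7^4 ≡ 49^2 = 2401 ≡ 157 (mod 187)
7^8 ≡ 157^2 = 24649 ≡ 152 (mod 187)
7^16 ≡ 152^2 = 23104 ≡ 103 (mod 187)
7^32 ≡ 103^2 = 10609 ≡ 137 (mod 187)
7^64 ≡ 137^2 = 18769 ≡ 69 (mod 187)
93 = 64 + 16 + 8 + 4 + 1 in binary powers of 2.
So 7^93 ≡ 69 · 103 · 152 · 157 · 7 ≡ 57 (mod 187).
Squaring chain: 57; never reaches −1, so base 7 is a Miller–Rabin witness that 187 is composite.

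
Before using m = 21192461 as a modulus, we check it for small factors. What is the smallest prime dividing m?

79

21192461 is odd.
Digit sum 26, not divisible by 3.
Ends in 1: not divisible by 5.
7: 21192461 = 7·3027494 + 3
11: 21192461 = 11·1926587 + 4
13: 21192461 = 13·1630189 + 4
17: 21192461 = 17·1246615 + 6
19: 21192461 = 19·1115392 + 13
23: 21192461 = 23·921411 + 8
29: 21192461 = 29·730774 + 15
31: 21192461 = 31·683627 + 24
37: 21192461 = 37·572769 + 8
41: 21192461 = 41·516889 + 12
43: 21192461 = 43·492847 + 40
47: 21192461 = 47·450903 + 20
53: 21192461 = 53·399857 + 40
59: 21192461 = 59·359194 + 15
61: 21192461 = 61·347417 + 24
67: 21192461 = 67·316305 + 26
71: 21192461 = 71·298485 + 26
73: 21192461 = 73·290307 + 50
79: 21192461 = 79·268259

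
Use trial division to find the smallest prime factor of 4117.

4117 is odd.
Digit sum 13, not divisible by 3.
Ends in 7: not divisible by 5.
7: 4117 = 7·588 + 1
11: 4117 = 11·374 + 3
13: 4117 = 13·316 + 9
17: 4117 = 17·242 + 3
19: 4117 = 19·216 + 13
23: 4117 = 23·179

23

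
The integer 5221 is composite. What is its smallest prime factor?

5221 is odd.
Digit sum 10, not divisible by 3.
Ends in 1: not divisible by 5.
7: 5221 = 7·745 + 6
11: 5221 = 11·474 + 7
13: 5221 = 13·401 + 8
17: 5221 = 17·307 + 2
19: 5221 = 19·274 + 15
23: 5221 = 23·227

23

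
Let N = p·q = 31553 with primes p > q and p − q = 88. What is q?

Since p = q + 88, we have 31553 = q(q + 88), so q² + 88q − 31553 = 0.
Discriminant: 88² + 4·31553 = 7744 + 126212 = 133956; √133956 = 366.
q = (−88 + 366)/2 = 139, and p = q + 88 = 227.
Check: 139 · 227 = 31553.

139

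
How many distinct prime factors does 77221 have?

77221 = 31 · 2491
2491 = 47 · 53
77221 = 31 · 47 · 53, which has 3 distinct prime factors.

3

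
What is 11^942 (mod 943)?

11^1 ≡ 11 (mod 943)
11^2 ≡ 11^2 = 121 ≡ 121 (mod 943)
11^4 ≡ 121^2 = 14641 ≡ 496 (mod 943)
11^8 ≡ 496^2 = 246016 ≡ 836 (mod 943)
11^16 ≡ 836^2 = 698896 ≡ 133 (mod 943)
11^32 ≡ 133^2 = 17689 ≡ 715 (mod 943)
11^64 ≡ 715^2 = 511225 ≡ 119 (mod 943)
11^128 ≡ 119^2 = 14161 ≡ 16 (mod 943)
11^256 ≡ 16^2 = 256 ≡ 256 (mod 943)
11^512 ≡ 256^2 = 65536 ≡ 469 (mod 943)
942 = 512 + 256 + 128 + 32 + 8 + 4 + 2 in binary powers of 2.
So 11^942 ≡ 469 · 256 · 16 · 715 · 836 · 496 · 121 ≡ 453 (mod 943).
Since 453 ≠ 1, base 11 is a Fermat witness: 943 is composite.

453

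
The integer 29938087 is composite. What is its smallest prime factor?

89

29938087 is odd.
Digit sum 46, not divisible by 3.
Ends in 7: not divisible by 5.
7: 29938087 = 7·4276869 + 4
11: 29938087 = 11·2721644 + 3
13: 29938087 = 13·2302929 + 10
17: 29938087 = 17·1761063 + 16
19: 29938087 = 19·1575688 + 15
23: 29938087 = 23·1301655 + 22
29: 29938087 = 29·1032347 + 24
31: 29938087 = 31·965744 + 23
37: 29938087 = 37·809137 + 18
41: 29938087 = 41·730197 + 10
43: 29938087 = 43·696234 + 25
47: 29938087 = 47·636980 + 27
53: 29938087 = 53·564869 + 30
59: 29938087 = 59·507425 + 12
61: 29938087 = 61·490788 + 19
67: 29938087 = 67·446837 + 8
71: 29938087 = 71·421663 + 14
73: 29938087 = 73·410110 + 57
79: 29938087 = 79·378963 + 10
83: 29938087 = 83·360699 + 70
89: 29938087 = 89·336383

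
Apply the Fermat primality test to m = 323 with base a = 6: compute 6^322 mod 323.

6^1 ≡ 6 (mod 323)
6^2 ≡ 6^2 = 36 ≡ 36 (mod 323)
6^4 ≡ 36^2 = 1296 ≡ 4 (mod 323)
6^8 ≡ 4^2 = 16 ≡ 16 (mod 323)
6^16 ≡ 16^2 = 256 ≡ 256 (mod 323)
6^32 ≡ 256^2 = 65536 ≡ 290 (mod 323)
6^64 ≡ 290^2 = 84100 ≡ 120 (mod 323)
6^128 ≡ 120^2 = 14400 ≡ 188 (mod 323)
6^256 ≡ 188^2 = 35344 ≡ 137 (mod 323)
322 = 256 + 64 + 2 in binary powers of 2.
So 6^322 ≡ 137 · 120 · 36 ≡ 104 (mod 323).
Since 104 ≠ 1, base 6 is a Fermat witness: 323 is composite.

104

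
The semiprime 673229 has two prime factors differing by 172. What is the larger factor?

911

Since p = q + 172, we have 673229 = q(q + 172), so q² + 172q − 673229 = 0.
Discriminant: 172² + 4·673229 = 29584 + 2692916 = 2722500; √2722500 = 1650.
q = (−172 + 1650)/2 = 739, and p = q + 172 = 911.
Check: 739 · 911 = 673229.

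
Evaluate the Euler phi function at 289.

Factor: 289 = 17^2.
φ(289) = 17^1·(17−1) = 272.

272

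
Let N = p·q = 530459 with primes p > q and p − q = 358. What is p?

929

Since p = q + 358, we have 530459 = q(q + 358), so q² + 358q − 530459 = 0.
Discriminant: 358² + 4·530459 = 128164 + 2121836 = 2250000; √2250000 = 1500.
q = (−358 + 1500)/2 = 571, and p = q + 358 = 929.
Check: 571 · 929 = 530459.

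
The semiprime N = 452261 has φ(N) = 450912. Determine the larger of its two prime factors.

733

φ(n) = (p−1)(q−1) = n − (p+q) + 1, so p + q = 452261 − 450912 + 1 = 1350.
p and q are the roots of t² − 1350t + 452261 = 0.
Discriminant: 1350² − 4·452261 = 1822500 − 1809044 = 13456; √13456 = 116.
q = (1350 − 116)/2 = 617, p = (1350 + 116)/2 = 733.
Check: 617 · 733 = 452261.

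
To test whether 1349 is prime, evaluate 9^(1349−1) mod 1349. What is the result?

9^1 ≡ 9 (mod 1349)
9^2 ≡ 9^2 = 81 ≡ 81 (mod 1349)
9^4 ≡ 81^2 = 6561 ≡ 1165 (mod 1349)
9^8 ≡ 1165^2 = 1357225 ≡ 131 (mod 1349)
9^16 ≡ 131^2 = 17161 ≡ 973 (mod 1349)
9^32 ≡ 973^2 = 946729 ≡ 1080 (mod 1349)
9^64 ≡ 1080^2 = 1166400 ≡ 864 (mod 1349)
9^128 ≡ 864^2 = 746496 ≡ 499 (mod 1349)
9^256 ≡ 499^2 = 249001 ≡ 785 (mod 1349)
9^512 ≡ 785^2 = 616225 ≡ 1081 (mod 1349)
9^1024 ≡ 1081^2 = 1168561 ≡ 327 (mod 1349)
1348 = 1024 + 256 + 64 + 4 in binary powers of 2.
So 9^1348 ≡ 327 · 785 · 864 · 1165 ≡ 1068 (mod 1349).
Since 1068 ≠ 1, base 9 is a Fermat witness: 1349 is composite.

1068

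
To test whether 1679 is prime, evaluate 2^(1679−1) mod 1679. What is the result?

2^1 ≡ 2 (mod 1679)
2^2 ≡ 2^2 = 4 ≡ 4 (mod 1679)
2^4 ≡ 4^2 = 16 ≡ 16 (mod 1679)
2^8 ≡ 16^2 = 256 ≡ 256 (mod 1679)
2^16 ≡ 256^2 = 65536 ≡ 55 (mod 1679)
2^32 ≡ 55^2 = 3025 ≡ 1346 (mod 1679)
2^64 ≡ 1346^2 = 1811716 ≡ 75 (mod 1679)
2^128 ≡ 75^2 = 5625 ≡ 588 (mod 1679)
2^256 ≡ 588^2 = 345744 ≡ 1549 (mod 1679)
2^512 ≡ 1549^2 = 2399401 ≡ 110 (mod 1679)
2^1024 ≡ 110^2 = 12100 ≡ 347 (mod 1679)
1678 = 1024 + 512 + 128 + 8 + 4 + 2 in binary powers of 2.
So 2^1678 ≡ 347 · 110 · 588 · 256 · 16 · 4 ≡ 892 (mod 1679).
Since 892 ≠ 1, base 2 is a Fermat witness: 1679 is composite.

892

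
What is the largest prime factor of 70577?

89

70577 = 13 · 5429
5429 = 61 · 89
89 is prime.
So 70577 = 13 · 61 · 89; the largest prime factor is 89.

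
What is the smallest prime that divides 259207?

13

259207 is odd.
Digit sum 25, not divisible by 3.
Ends in 7: not divisible by 5.
7: 259207 = 7·37029 + 4
11: 259207 = 11·23564 + 3
13: 259207 = 13·19939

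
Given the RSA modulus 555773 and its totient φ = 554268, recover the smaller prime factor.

φ(n) = (p−1)(q−1) = n − (p+q) + 1, so p + q = 555773 − 554268 + 1 = 1506.
p and q are the roots of t² − 1506t + 555773 = 0.
Discriminant: 1506² − 4·555773 = 2268036 − 2223092 = 44944; √44944 = 212.
q = (1506 − 212)/2 = 647, p = (1506 + 212)/2 = 859.
Check: 647 · 859 = 555773.

647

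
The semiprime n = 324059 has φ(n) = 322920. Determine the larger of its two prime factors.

599

φ(n) = (p−1)(q−1) = n − (p+q) + 1, so p + q = 324059 − 322920 + 1 = 1140.
p and q are the roots of t² − 1140t + 324059 = 0.
Discriminant: 1140² − 4·324059 = 1299600 − 1296236 = 3364; √3364 = 58.
q = (1140 − 58)/2 = 541, p = (1140 + 58)/2 = 599.
Check: 541 · 599 = 324059.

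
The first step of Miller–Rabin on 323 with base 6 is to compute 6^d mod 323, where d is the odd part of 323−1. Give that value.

244

323 − 1 = 322 = 2^1 · 161, so d = 161.
6^1 ≡ 6 (mod 323)
6^2 ≡ 6^2 = 36 ≡ 36 (mod 323)
6^4 ≡ 36^2 = 1296 ≡ 4 (mod 323)
6^8 ≡ 4^2 = 16 ≡ 16 (mod 323)
6^16 ≡ 16^2 = 256 ≡ 256 (mod 323)
6^32 ≡ 256^2 = 65536 ≡ 290 (mod 323)
6^64 ≡ 290^2 = 84100 ≡ 120 (mod 323)
6^128 ≡ 120^2 = 14400 ≡ 188 (mod 323)
161 = 128 + 32 + 1 in binary powers of 2.
So 6^161 ≡ 188 · 290 · 6 ≡ 244 (mod 323).
Squaring chain: 244; never reaches −1, so base 6 is a Miller–Rabin witness that 323 is composite.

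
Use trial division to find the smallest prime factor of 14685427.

71

14685427 is odd.
Digit sum 37, not divisible by 3.
Ends in 7: not divisible by 5.
7: 14685427 = 7·2097918 + 1
11: 14685427 = 11·1335038 + 9
13: 14685427 = 13·1129648 + 3
17: 14685427 = 17·863848 + 11
19: 14685427 = 19·772917 + 4
23: 14685427 = 23·638496 + 19
29: 14685427 = 29·506394 + 1
31: 14685427 = 31·473723 + 14
37: 14685427 = 37·396903 + 16
41: 14685427 = 41·358181 + 6
43: 14685427 = 43·341521 + 24
47: 14685427 = 47·312455 + 42
53: 14685427 = 53·277083 + 28
59: 14685427 = 59·248905 + 32
61: 14685427 = 61·240744 + 43
67: 14685427 = 67·219185 + 32
71: 14685427 = 71·206837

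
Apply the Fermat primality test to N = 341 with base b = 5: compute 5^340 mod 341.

67

5^1 ≡ 5 (mod 341)
5^2 ≡ 5^2 = 25 ≡ 25 (mod 341)
5^4 ≡ 25^2 = 625 ≡ 284 (mod 341)
5^8 ≡ 284^2 = 80656 ≡ 180 (mod 341)
5^16 ≡ 180^2 = 32400 ≡ 5 (mod 341)
5^32 ≡ 5^2 = 25 ≡ 25 (mod 341)
5^64 ≡ 25^2 = 625 ≡ 284 (mod 341)
5^128 ≡ 284^2 = 80656 ≡ 180 (mod 341)
5^256 ≡ 180^2 = 32400 ≡ 5 (mod 341)
340 = 256 + 64 + 16 + 4 in binary powers of 2.
So 5^340 ≡ 5 · 284 · 5 · 284 ≡ 67 (mod 341).
Since 67 ≠ 1, base 5 is a Fermat witness: 341 is composite.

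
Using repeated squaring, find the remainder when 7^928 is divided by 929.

1

7^1 ≡ 7 (mod 929)
7^2 ≡ 7^2 = 49 ≡ 49 (mod 929)
7^4 ≡ 49^2 = 2401 ≡ 543 (mod 929)
7^8 ≡ 543^2 = 294849 ≡ 356 (mod 929)
7^16 ≡ 356^2 = 126736 ≡ 392 (mod 929)
7^32 ≡ 392^2 = 153664 ≡ 379 (mod 929)
7^64 ≡ 379^2 = 143641 ≡ 575 (mod 929)
7^128 ≡ 575^2 = 330625 ≡ 830 (mod 929)
7^256 ≡ 830^2 = 688900 ≡ 511 (mod 929)
7^512 ≡ 511^2 = 261121 ≡ 72 (mod 929)
928 = 512 + 256 + 128 + 32 in binary powers of 2.
So 7^928 ≡ 72 · 511 · 830 · 379 ≡ 1 (mod 929).
Since the result is 1, base 7 gives no evidence that 929 is composite.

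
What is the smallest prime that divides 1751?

1751 is odd.
Digit sum 14, not divisible by 3.
Ends in 1: not divisible by 5.
7: 1751 = 7·250 + 1
11: 1751 = 11·159 + 2
13: 1751 = 13·134 + 9
17: 1751 = 17·103

17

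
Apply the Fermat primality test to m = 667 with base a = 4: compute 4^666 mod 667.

25

4^1 ≡ 4 (mod 667)
4^2 ≡ 4^2 = 16 ≡ 16 (mod 667)
4^4 ≡ 16^2 = 256 ≡ 256 (mod 667)
4^8 ≡ 256^2 = 65536 ≡ 170 (mod 667)
4^16 ≡ 170^2 = 28900 ≡ 219 (mod 667)
4^32 ≡ 219^2 = 47961 ≡ 604 (mod 667)
4^64 ≡ 604^2 = 364816 ≡ 634 (mod 667)
4^128 ≡ 634^2 = 401956 ≡ 422 (mod 667)
4^256 ≡ 422^2 = 178084 ≡ 662 (mod 667)
4^512 ≡ 662^2 = 438244 ≡ 25 (mod 667)
666 = 512 + 128 + 16 + 8 + 2 in binary powers of 2.
So 4^666 ≡ 25 · 422 · 219 · 170 · 16 ≡ 25 (mod 667).
Since 25 ≠ 1, base 4 is a Fermat witness: 667 is composite.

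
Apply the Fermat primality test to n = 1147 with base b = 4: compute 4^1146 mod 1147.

1120

4^1 ≡ 4 (mod 1147)
4^2 ≡ 4^2 = 16 ≡ 16 (mod 1147)
4^4 ≡ 16^2 = 256 ≡ 256 (mod 1147)
4^8 ≡ 256^2 = 65536 ≡ 157 (mod 1147)
4^16 ≡ 157^2 = 24649 ≡ 562 (mod 1147)
4^32 ≡ 562^2 = 315844 ≡ 419 (mod 1147)
4^64 ≡ 419^2 = 175561 ≡ 70 (mod 1147)
4^128 ≡ 70^2 = 4900 ≡ 312 (mod 1147)
4^256 ≡ 312^2 = 97344 ≡ 996 (mod 1147)
4^512 ≡ 996^2 = 992016 ≡ 1008 (mod 1147)
4^1024 ≡ 1008^2 = 1016064 ≡ 969 (mod 1147)
1146 = 1024 + 64 + 32 + 16 + 8 + 2 in binary powers of 2.
So 4^1146 ≡ 969 · 70 · 419 · 562 · 157 · 16 ≡ 1120 (mod 1147).
Since 1120 ≠ 1, base 4 is a Fermat witness: 1147 is composite.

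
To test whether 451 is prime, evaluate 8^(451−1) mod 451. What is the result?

122

8^1 ≡ 8 (mod 451)
8^2 ≡ 8^2 = 64 ≡ 64 (mod 451)
8^4 ≡ 64^2 = 4096 ≡ 37 (mod 451)
8^8 ≡ 37^2 = 1369 ≡ 16 (mod 451)
8^16 ≡ 16^2 = 256 ≡ 256 (mod 451)
8^32 ≡ 256^2 = 65536 ≡ 141 (mod 451)
8^64 ≡ 141^2 = 19881 ≡ 37 (mod 451)
8^128 ≡ 37^2 = 1369 ≡ 16 (mod 451)
8^256 ≡ 16^2 = 256 ≡ 256 (mod 451)
450 = 256 + 128 + 64 + 2 in binary powers of 2.
So 8^450 ≡ 256 · 16 · 37 · 64 ≡ 122 (mod 451).
Since 122 ≠ 1, base 8 is a Fermat witness: 451 is composite.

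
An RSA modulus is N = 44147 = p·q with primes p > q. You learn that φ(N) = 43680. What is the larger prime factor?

337

φ(n) = (p−1)(q−1) = n − (p+q) + 1, so p + q = 44147 − 43680 + 1 = 468.
p and q are the roots of t² − 468t + 44147 = 0.
Discriminant: 468² − 4·44147 = 219024 − 176588 = 42436; √42436 = 206.
q = (468 − 206)/2 = 131, p = (468 + 206)/2 = 337.
Check: 131 · 337 = 44147.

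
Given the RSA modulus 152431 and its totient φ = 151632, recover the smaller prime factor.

φ(n) = (p−1)(q−1) = n − (p+q) + 1, so p + q = 152431 − 151632 + 1 = 800.
p and q are the roots of t² − 800t + 152431 = 0.
Discriminant: 800² − 4·152431 = 640000 − 609724 = 30276; √30276 = 174.
q = (800 − 174)/2 = 313, p = (800 + 174)/2 = 487.
Check: 313 · 487 = 152431.

313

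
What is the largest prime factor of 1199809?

89

1199809 = 13 · 92293
92293 = 17 · 5429
5429 = 61 · 89
89 is prime.
So 1199809 = 13 · 17 · 61 · 89; the largest prime factor is 89.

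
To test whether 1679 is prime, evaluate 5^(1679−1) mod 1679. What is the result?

1618

5^1 ≡ 5 (mod 1679)
5^2 ≡ 5^2 = 25 ≡ 25 (mod 1679)
5^4 ≡ 25^2 = 625 ≡ 625 (mod 1679)
5^8 ≡ 625^2 = 390625 ≡ 1097 (mod 1679)
5^16 ≡ 1097^2 = 1203409 ≡ 1245 (mod 1679)
5^32 ≡ 1245^2 = 1550025 ≡ 308 (mod 1679)
5^64 ≡ 308^2 = 94864 ≡ 840 (mod 1679)
5^128 ≡ 840^2 = 705600 ≡ 420 (mod 1679)
5^256 ≡ 420^2 = 176400 ≡ 105 (mod 1679)
5^512 ≡ 105^2 = 11025 ≡ 951 (mod 1679)
5^1024 ≡ 951^2 = 904401 ≡ 1099 (mod 1679)
1678 = 1024 + 512 + 128 + 8 + 4 + 2 in binary powers of 2.
So 5^1678 ≡ 1099 · 951 · 420 · 1097 · 625 · 25 ≡ 1618 (mod 1679).
Since 1618 ≠ 1, base 5 is a Fermat witness: 1679 is composite.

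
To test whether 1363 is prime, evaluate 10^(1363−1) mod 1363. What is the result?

63

10^1 ≡ 10 (mod 1363)
10^2 ≡ 10^2 = 100 ≡ 100 (mod 1363)
10^4 ≡ 100^2 = 10000 ≡ 459 (mod 1363)
10^8 ≡ 459^2 = 210681 ≡ 779 (mod 1363)
10^16 ≡ 779^2 = 606841 ≡ 306 (mod 1363)
10^32 ≡ 306^2 = 93636 ≡ 952 (mod 1363)
10^64 ≡ 952^2 = 906304 ≡ 1272 (mod 1363)
10^128 ≡ 1272^2 = 1617984 ≡ 103 (mod 1363)
10^256 ≡ 103^2 = 10609 ≡ 1068 (mod 1363)
10^512 ≡ 1068^2 = 1140624 ≡ 1156 (mod 1363)
10^1024 ≡ 1156^2 = 1336336 ≡ 596 (mod 1363)
1362 = 1024 + 256 + 64 + 16 + 2 in binary powers of 2.
So 10^1362 ≡ 596 · 1068 · 1272 · 306 · 100 ≡ 63 (mod 1363).
Since 63 ≠ 1, base 10 is a Fermat witness: 1363 is composite.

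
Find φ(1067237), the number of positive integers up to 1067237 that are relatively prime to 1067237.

Factor: 1067237 = 31 · 173 · 199.
φ(1067237) = (31−1) · (173−1) · (199−1) = 30 · 172 · 198 = 1021680.

1021680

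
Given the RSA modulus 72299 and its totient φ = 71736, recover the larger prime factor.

φ(n) = (p−1)(q−1) = n − (p+q) + 1, so p + q = 72299 − 71736 + 1 = 564.
p and q are the roots of t² − 564t + 72299 = 0.
Discriminant: 564² − 4·72299 = 318096 − 289196 = 28900; √28900 = 170.
q = (564 − 170)/2 = 197, p = (564 + 170)/2 = 367.
Check: 197 · 367 = 72299.

367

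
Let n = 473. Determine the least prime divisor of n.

473 is odd.
Digit sum 14, not divisible by 3.
Ends in 3: not divisible by 5.
7: 473 = 7·67 + 4
11: 473 = 11·43

11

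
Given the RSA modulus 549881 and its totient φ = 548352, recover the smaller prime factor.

φ(n) = (p−1)(q−1) = n − (p+q) + 1, so p + q = 549881 − 548352 + 1 = 1530.
p and q are the roots of t² − 1530t + 549881 = 0.
Discriminant: 1530² − 4·549881 = 2340900 − 2199524 = 141376; √141376 = 376.
q = (1530 − 376)/2 = 577, p = (1530 + 376)/2 = 953.
Check: 577 · 953 = 549881.

577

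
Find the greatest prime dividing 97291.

97291 = 17 · 5723
5723 = 59 · 97
97 is prime.
So 97291 = 17 · 59 · 97; the largest prime factor is 97.

97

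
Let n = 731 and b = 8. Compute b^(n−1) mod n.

64

8^1 ≡ 8 (mod 731)
8^2 ≡ 8^2 = 64 ≡ 64 (mod 731)
8^4 ≡ 64^2 = 4096 ≡ 441 (mod 731)
8^8 ≡ 441^2 = 194481 ≡ 35 (mod 731)
8^16 ≡ 35^2 = 1225 ≡ 494 (mod 731)
8^32 ≡ 494^2 = 244036 ≡ 613 (mod 731)
8^64 ≡ 613^2 = 375769 ≡ 35 (mod 731)
8^128 ≡ 35^2 = 1225 ≡ 494 (mod 731)
8^256 ≡ 494^2 = 244036 ≡ 613 (mod 731)
8^512 ≡ 613^2 = 375769 ≡ 35 (mod 731)
730 = 512 + 128 + 64 + 16 + 8 + 2 in binary powers of 2.
So 8^730 ≡ 35 · 494 · 35 · 494 · 35 · 64 ≡ 64 (mod 731).
Since 64 ≠ 1, base 8 is a Fermat witness: 731 is composite.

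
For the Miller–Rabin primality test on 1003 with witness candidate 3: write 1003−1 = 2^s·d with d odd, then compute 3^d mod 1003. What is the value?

838

1003 − 1 = 1002 = 2^1 · 501, so d = 501.
3^1 ≡ 3 (mod 1003)
3^2 ≡ 3^2 = 9 ≡ 9 (mod 1003)
3^4 ≡ 9^2 = 81 ≡ 81 (mod 1003)
3^8 ≡ 81^2 = 6561 ≡ 543 (mod 1003)
3^16 ≡ 543^2 = 294849 ≡ 970 (mod 1003)
3^32 ≡ 970^2 = 940900 ≡ 86 (mod 1003)
3^64 ≡ 86^2 = 7396 ≡ 375 (mod 1003)
3^128 ≡ 375^2 = 140625 ≡ 205 (mod 1003)
3^256 ≡ 205^2 = 42025 ≡ 902 (mod 1003)
501 = 256 + 128 + 64 + 32 + 16 + 4 + 1 in binary powers of 2.
So 3^501 ≡ 902 · 205 · 375 · 86 · 970 · 81 · 3 ≡ 838 (mod 1003).
Squaring chain: 838; never reaches −1, so base 3 is a Miller–Rabin witness that 1003 is composite.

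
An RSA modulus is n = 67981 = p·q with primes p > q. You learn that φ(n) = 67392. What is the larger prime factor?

φ(n) = (p−1)(q−1) = n − (p+q) + 1, so p + q = 67981 − 67392 + 1 = 590.
p and q are the roots of t² − 590t + 67981 = 0.
Discriminant: 590² − 4·67981 = 348100 − 271924 = 76176; √76176 = 276.
q = (590 − 276)/2 = 157, p = (590 + 276)/2 = 433.
Check: 157 · 433 = 67981.

433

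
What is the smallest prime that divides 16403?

47

16403 is odd.
Digit sum 14, not divisible by 3.
Ends in 3: not divisible by 5.
7: 16403 = 7·2343 + 2
11: 16403 = 11·1491 + 2
13: 16403 = 13·1261 + 10
17: 16403 = 17·964 + 15
19: 16403 = 19·863 + 6
23: 16403 = 23·713 + 4
29: 16403 = 29·565 + 18
31: 16403 = 31·529 + 4
37: 16403 = 37·443 + 12
41: 16403 = 41·400 + 3
43: 16403 = 43·381 + 20
47: 16403 = 47·349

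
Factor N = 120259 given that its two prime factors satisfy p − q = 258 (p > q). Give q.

241

Since p = q + 258, we have 120259 = q(q + 258), so q² + 258q − 120259 = 0.
Discriminant: 258² + 4·120259 = 66564 + 481036 = 547600; √547600 = 740.
q = (−258 + 740)/2 = 241, and p = q + 258 = 499.
Check: 241 · 499 = 120259.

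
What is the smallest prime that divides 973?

973 is odd.
Digit sum 19, not divisible by 3.
Ends in 3: not divisible by 5.
7: 973 = 7·139

7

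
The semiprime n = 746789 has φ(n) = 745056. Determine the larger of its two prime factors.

937

φ(n) = (p−1)(q−1) = n − (p+q) + 1, so p + q = 746789 − 745056 + 1 = 1734.
p and q are the roots of t² − 1734t + 746789 = 0.
Discriminant: 1734² − 4·746789 = 3006756 − 2987156 = 19600; √19600 = 140.
q = (1734 − 140)/2 = 797, p = (1734 + 140)/2 = 937.
Check: 797 · 937 = 746789.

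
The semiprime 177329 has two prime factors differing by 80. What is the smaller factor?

Since p = q + 80, we have 177329 = q(q + 80), so q² + 80q − 177329 = 0.
Discriminant: 80² + 4·177329 = 6400 + 709316 = 715716; √715716 = 846.
q = (−80 + 846)/2 = 383, and p = q + 80 = 463.
Check: 383 · 463 = 177329.

383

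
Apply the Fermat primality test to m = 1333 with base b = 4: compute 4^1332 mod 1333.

4^1 ≡ 4 (mod 1333)
4^2 ≡ 4^2 = 16 ≡ 16 (mod 1333)
4^4 ≡ 16^2 = 256 ≡ 256 (mod 1333)
4^8 ≡ 256^2 = 65536 ≡ 219 (mod 1333)
4^16 ≡ 219^2 = 47961 ≡ 1306 (mod 1333)
4^32 ≡ 1306^2 = 1705636 ≡ 729 (mod 1333)
4^64 ≡ 729^2 = 531441 ≡ 907 (mod 1333)
4^128 ≡ 907^2 = 822649 ≡ 188 (mod 1333)
4^256 ≡ 188^2 = 35344 ≡ 686 (mod 1333)
4^512 ≡ 686^2 = 470596 ≡ 47 (mod 1333)
4^1024 ≡ 47^2 = 2209 ≡ 876 (mod 1333)
1332 = 1024 + 256 + 32 + 16 + 4 in binary powers of 2.
So 4^1332 ≡ 876 · 686 · 729 · 1306 · 256 ≡ 16 (mod 1333).
Since 16 ≠ 1, base 4 is a Fermat witness: 1333 is composite.

16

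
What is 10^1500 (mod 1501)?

144

10^1 ≡ 10 (mod 1501)
10^2 ≡ 10^2 = 100 ≡ 100 (mod 1501)
10^4 ≡ 100^2 = 10000 ≡ 994 (mod 1501)
10^8 ≡ 994^2 = 988036 ≡ 378 (mod 1501)
10^16 ≡ 378^2 = 142884 ≡ 289 (mod 1501)
10^32 ≡ 289^2 = 83521 ≡ 966 (mod 1501)
10^64 ≡ 966^2 = 933156 ≡ 1035 (mod 1501)
10^128 ≡ 1035^2 = 1071225 ≡ 1012 (mod 1501)
10^256 ≡ 1012^2 = 1024144 ≡ 462 (mod 1501)
10^512 ≡ 462^2 = 213444 ≡ 302 (mod 1501)
10^1024 ≡ 302^2 = 91204 ≡ 1144 (mod 1501)
1500 = 1024 + 256 + 128 + 64 + 16 + 8 + 4 in binary powers of 2.
So 10^1500 ≡ 1144 · 462 · 1012 · 1035 · 289 · 378 · 994 ≡ 144 (mod 1501).
Since 144 ≠ 1, base 10 is a Fermat witness: 1501 is composite.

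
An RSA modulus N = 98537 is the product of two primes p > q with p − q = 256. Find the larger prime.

Since p = q + 256, we have 98537 = q(q + 256), so q² + 256q − 98537 = 0.
Discriminant: 256² + 4·98537 = 65536 + 394148 = 459684; √459684 = 678.
q = (−256 + 678)/2 = 211, and p = q + 256 = 467.
Check: 211 · 467 = 98537.

467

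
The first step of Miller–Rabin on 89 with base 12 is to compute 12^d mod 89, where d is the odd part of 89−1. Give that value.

37

89 − 1 = 88 = 2^3 · 11, so d = 11.
12^1 ≡ 12 (mod 89)
12^2 ≡ 12^2 = 144 ≡ 55 (mod 89)
12^4 ≡ 55^2 = 3025 ≡ 88 (mod 89)
12^8 ≡ 88^2 = 7744 ≡ 1 (mod 89)
11 = 8 + 2 + 1 in binary powers of 2.
So 12^11 ≡ 1 · 55 · 12 ≡ 37 (mod 89).
Squaring chain: 37 → 34 → 88; reaches −1, so base 12 does not prove 89 composite.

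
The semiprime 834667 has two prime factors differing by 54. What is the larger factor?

941

Since p = q + 54, we have 834667 = q(q + 54), so q² + 54q − 834667 = 0.
Discriminant: 54² + 4·834667 = 2916 + 3338668 = 3341584; √3341584 = 1828.
q = (−54 + 1828)/2 = 887, and p = q + 54 = 941.
Check: 887 · 941 = 834667.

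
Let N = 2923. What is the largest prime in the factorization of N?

2923 = 37 · 79
79 is prime.
So 2923 = 37 · 79; the largest prime factor is 79.

79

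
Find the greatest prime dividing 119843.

119843 = 37 · 3239
3239 = 41 · 79
79 is prime.
So 119843 = 37 · 41 · 79; the largest prime factor is 79.

79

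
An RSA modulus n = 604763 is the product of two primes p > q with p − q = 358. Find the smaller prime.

619

Since p = q + 358, we have 604763 = q(q + 358), so q² + 358q − 604763 = 0.
Discriminant: 358² + 4·604763 = 128164 + 2419052 = 2547216; √2547216 = 1596.
q = (−358 + 1596)/2 = 619, and p = q + 358 = 977.
Check: 619 · 977 = 604763.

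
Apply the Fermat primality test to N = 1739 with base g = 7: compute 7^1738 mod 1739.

636

7^1 ≡ 7 (mod 1739)
7^2 ≡ 7^2 = 49 ≡ 49 (mod 1739)
7^4 ≡ 49^2 = 2401 ≡ 662 (mod 1739)
7^8 ≡ 662^2 = 438244 ≡ 16 (mod 1739)
7^16 ≡ 16^2 = 256 ≡ 256 (mod 1739)
7^32 ≡ 256^2 = 65536 ≡ 1193 (mod 1739)
7^64 ≡ 1193^2 = 1423249 ≡ 747 (mod 1739)
7^128 ≡ 747^2 = 558009 ≡ 1529 (mod 1739)
7^256 ≡ 1529^2 = 2337841 ≡ 625 (mod 1739)
7^512 ≡ 625^2 = 390625 ≡ 1089 (mod 1739)
7^1024 ≡ 1089^2 = 1185921 ≡ 1662 (mod 1739)
1738 = 1024 + 512 + 128 + 64 + 8 + 2 in binary powers of 2.
So 7^1738 ≡ 1662 · 1089 · 1529 · 747 · 16 · 49 ≡ 636 (mod 1739).
Since 636 ≠ 1, base 7 is a Fermat witness: 1739 is composite.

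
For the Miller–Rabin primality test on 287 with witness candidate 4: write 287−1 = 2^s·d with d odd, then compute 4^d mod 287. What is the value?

287 − 1 = 286 = 2^1 · 143, so d = 143.
4^1 ≡ 4 (mod 287)
4^2 ≡ 4^2 = 16 ≡ 16 (mod 287)
4^4 ≡ 16^2 = 256 ≡ 256 (mod 287)
4^8 ≡ 256^2 = 65536 ≡ 100 (mod 287)
4^16 ≡ 100^2 = 10000 ≡ 242 (mod 287)
4^32 ≡ 242^2 = 58564 ≡ 16 (mod 287)
4^64 ≡ 16^2 = 256 ≡ 256 (mod 287)
4^128 ≡ 256^2 = 65536 ≡ 100 (mod 287)
143 = 128 + 8 + 4 + 2 + 1 in binary powers of 2.
So 4^143 ≡ 100 · 100 · 256 · 16 · 4 ≡ 23 (mod 287).
Squaring chain: 23; never reaches −1, so base 4 is a Miller–Rabin witness that 287 is composite.

23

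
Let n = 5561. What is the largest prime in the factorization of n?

5561 = 67 · 83
83 is prime.
So 5561 = 67 · 83; the largest prime factor is 83.

83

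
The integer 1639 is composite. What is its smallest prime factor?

1639 is odd.
Digit sum 19, not divisible by 3.
Ends in 9: not divisible by 5.
7: 1639 = 7·234 + 1
11: 1639 = 11·149

11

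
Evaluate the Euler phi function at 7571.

Factor: 7571 = 67 · 113.
φ(7571) = (67−1) · (113−1) = 66 · 112 = 7392.

7392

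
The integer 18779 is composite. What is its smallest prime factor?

18779 is odd.
Digit sum 32, not divisible by 3.
Ends in 9: not divisible by 5.
7: 18779 = 7·2682 + 5
11: 18779 = 11·1707 + 2
13: 18779 = 13·1444 + 7
17: 18779 = 17·1104 + 11
19: 18779 = 19·988 + 7
23: 18779 = 23·816 + 11
29: 18779 = 29·647 + 16
31: 18779 = 31·605 + 24
37: 18779 = 37·507 + 20
41: 18779 = 41·458 + 1
43: 18779 = 43·436 + 31
47: 18779 = 47·399 + 26
53: 18779 = 53·354 + 17
59: 18779 = 59·318 + 17
61: 18779 = 61·307 + 52
67: 18779 = 67·280 + 19
71: 18779 = 71·264 + 35
73: 18779 = 73·257 + 18
79: 18779 = 79·237 + 56
83: 18779 = 83·226 + 21
89: 18779 = 89·211

89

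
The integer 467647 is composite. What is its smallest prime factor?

467647 is odd.
Digit sum 34, not divisible by 3.
Ends in 7: not divisible by 5.
7: 467647 = 7·66806 + 5
11: 467647 = 11·42513 + 4
13: 467647 = 13·35972 + 11
17: 467647 = 17·27508 + 11
19: 467647 = 19·24613

19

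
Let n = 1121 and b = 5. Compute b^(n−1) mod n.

5^1 ≡ 5 (mod 1121)
5^2 ≡ 5^2 = 25 ≡ 25 (mod 1121)
5^4 ≡ 25^2 = 625 ≡ 625 (mod 1121)
5^8 ≡ 625^2 = 390625 ≡ 517 (mod 1121)
5^16 ≡ 517^2 = 267289 ≡ 491 (mod 1121)
5^32 ≡ 491^2 = 241081 ≡ 66 (mod 1121)
5^64 ≡ 66^2 = 4356 ≡ 993 (mod 1121)
5^128 ≡ 993^2 = 986049 ≡ 690 (mod 1121)
5^256 ≡ 690^2 = 476100 ≡ 796 (mod 1121)
5^512 ≡ 796^2 = 633616 ≡ 251 (mod 1121)
5^1024 ≡ 251^2 = 63001 ≡ 225 (mod 1121)
1120 = 1024 + 64 + 32 in binary powers of 2.
So 5^1120 ≡ 225 · 993 · 66 ≡ 416 (mod 1121).
Since 416 ≠ 1, base 5 is a Fermat witness: 1121 is composite.

416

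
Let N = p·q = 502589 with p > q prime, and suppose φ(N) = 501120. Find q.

541

φ(n) = (p−1)(q−1) = n − (p+q) + 1, so p + q = 502589 − 501120 + 1 = 1470.
p and q are the roots of t² − 1470t + 502589 = 0.
Discriminant: 1470² − 4·502589 = 2160900 − 2010356 = 150544; √150544 = 388.
q = (1470 − 388)/2 = 541, p = (1470 + 388)/2 = 929.
Check: 541 · 929 = 502589.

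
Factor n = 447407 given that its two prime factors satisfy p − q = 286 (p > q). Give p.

827

Since p = q + 286, we have 447407 = q(q + 286), so q² + 286q − 447407 = 0.
Discriminant: 286² + 4·447407 = 81796 + 1789628 = 1871424; √1871424 = 1368.
q = (−286 + 1368)/2 = 541, and p = q + 286 = 827.
Check: 541 · 827 = 447407.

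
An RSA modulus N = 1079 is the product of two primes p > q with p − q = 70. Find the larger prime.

83

Since p = q + 70, we have 1079 = q(q + 70), so q² + 70q − 1079 = 0.
Discriminant: 70² + 4·1079 = 4900 + 4316 = 9216; √9216 = 96.
q = (−70 + 96)/2 = 13, and p = q + 70 = 83.
Check: 13 · 83 = 1079.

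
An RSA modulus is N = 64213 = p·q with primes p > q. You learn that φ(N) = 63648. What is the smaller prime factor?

157

φ(n) = (p−1)(q−1) = n − (p+q) + 1, so p + q = 64213 − 63648 + 1 = 566.
p and q are the roots of t² − 566t + 64213 = 0.
Discriminant: 566² − 4·64213 = 320356 − 256852 = 63504; √63504 = 252.
q = (566 − 252)/2 = 157, p = (566 + 252)/2 = 409.
Check: 157 · 409 = 64213.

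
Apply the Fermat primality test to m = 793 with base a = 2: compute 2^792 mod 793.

131

2^1 ≡ 2 (mod 793)
2^2 ≡ 2^2 = 4 ≡ 4 (mod 793)
2^4 ≡ 4^2 = 16 ≡ 16 (mod 793)
2^8 ≡ 16^2 = 256 ≡ 256 (mod 793)
2^16 ≡ 256^2 = 65536 ≡ 510 (mod 793)
2^32 ≡ 510^2 = 260100 ≡ 789 (mod 793)
2^64 ≡ 789^2 = 622521 ≡ 16 (mod 793)
2^128 ≡ 16^2 = 256 ≡ 256 (mod 793)
2^256 ≡ 256^2 = 65536 ≡ 510 (mod 793)
2^512 ≡ 510^2 = 260100 ≡ 789 (mod 793)
792 = 512 + 256 + 16 + 8 in binary powers of 2.
So 2^792 ≡ 789 · 510 · 510 · 256 ≡ 131 (mod 793).
Since 131 ≠ 1, base 2 is a Fermat witness: 793 is composite.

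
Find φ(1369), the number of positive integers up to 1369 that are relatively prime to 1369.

1332

Factor: 1369 = 37^2.
φ(1369) = 37^1·(37−1) = 1332.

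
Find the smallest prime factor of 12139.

61

12139 is odd.
Digit sum 16, not divisible by 3.
Ends in 9: not divisible by 5.
7: 12139 = 7·1734 + 1
11: 12139 = 11·1103 + 6
13: 12139 = 13·933 + 10
17: 12139 = 17·714 + 1
19: 12139 = 19·638 + 17
23: 12139 = 23·527 + 18
29: 12139 = 29·418 + 17
31: 12139 = 31·391 + 18
37: 12139 = 37·328 + 3
41: 12139 = 41·296 + 3
43: 12139 = 43·282 + 13
47: 12139 = 47·258 + 13
53: 12139 = 53·229 + 2
59: 12139 = 59·205 + 44
61: 12139 = 61·199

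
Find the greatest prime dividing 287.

287 = 7 · 41
41 is prime.
So 287 = 7 · 41; the largest prime factor is 41.

41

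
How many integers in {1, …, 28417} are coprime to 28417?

Factor: 28417 = 157 · 181.
φ(28417) = (157−1) · (181−1) = 156 · 180 = 28080.

28080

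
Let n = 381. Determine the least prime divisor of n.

381 is odd.
Digit sum 12, divisible by 3.

3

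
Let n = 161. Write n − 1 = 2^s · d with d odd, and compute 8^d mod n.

85

161 − 1 = 160 = 2^5 · 5, so d = 5.
8^1 ≡ 8 (mod 161)
8^2 ≡ 8^2 = 64 ≡ 64 (mod 161)
8^4 ≡ 64^2 = 4096 ≡ 71 (mod 161)
5 = 4 + 1 in binary powers of 2.
So 8^5 ≡ 71 · 8 ≡ 85 (mod 161).
Squaring chain: 85 → 141 → 78 → 127 → 29; never reaches −1, so base 8 is a Miller–Rabin witness that 161 is composite.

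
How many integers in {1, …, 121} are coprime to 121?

Factor: 121 = 11^2.
φ(121) = 11^1·(11−1) = 110.

110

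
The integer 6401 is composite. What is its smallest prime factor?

6401 is odd.
Digit sum 11, not divisible by 3.
Ends in 1: not divisible by 5.
7: 6401 = 7·914 + 3
11: 6401 = 11·581 + 10
13: 6401 = 13·492 + 5
17: 6401 = 17·376 + 9
19: 6401 = 19·336 + 17
23: 6401 = 23·278 + 7
29: 6401 = 29·220 + 21
31: 6401 = 31·206 + 15
37: 6401 = 37·173

37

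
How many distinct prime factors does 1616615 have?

1616615 = 5 · 323323
323323 = 7 · 46189
46189 = 11 · 4199
4199 = 13 · 323
323 = 17 · 19
1616615 = 5 · 7 · 11 · 13 · 17 · 19, which has 6 distinct prime factors.

6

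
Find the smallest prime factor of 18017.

43

18017 is odd.
Digit sum 17, not divisible by 3.
Ends in 7: not divisible by 5.
7: 18017 = 7·2573 + 6
11: 18017 = 11·1637 + 10
13: 18017 = 13·1385 + 12
17: 18017 = 17·1059 + 14
19: 18017 = 19·948 + 5
23: 18017 = 23·783 + 8
29: 18017 = 29·621 + 8
31: 18017 = 31·581 + 6
37: 18017 = 37·486 + 35
41: 18017 = 41·439 + 18
43: 18017 = 43·419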